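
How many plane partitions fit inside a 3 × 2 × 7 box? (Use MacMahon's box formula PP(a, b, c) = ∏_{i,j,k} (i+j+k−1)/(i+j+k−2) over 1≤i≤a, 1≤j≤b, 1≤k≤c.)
PP(3, 2, 7) = 4950

Evaluate the triple product over i = 1..3, j = 1..2, k = 1..7. The factors are (2/1) · (3/2) · (4/3) · (5/4) · (6/5) · (7/6) · (8/7) · (3/2) · … (42 factors total). The numerators and denominators telescope so the product is an integer; carrying out the multiplication exactly gives PP(3, 2, 7) = 4950.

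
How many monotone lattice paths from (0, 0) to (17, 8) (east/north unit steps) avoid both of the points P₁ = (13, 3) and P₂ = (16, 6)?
Number of paths = 820776

Inclusion–exclusion. Total paths: C(25, 17) = 1081575. Through P₁: C(16, 13)·C(9, 4) = 70560. Through P₂: C(22, 16)·C(3, 1) = 223839. Since P₁ is strictly southwest of P₂, a monotone path through both must visit P₁ then P₂; paths through both = C(16, 13)·C(6, 3)·C(3, 1) = 33600. Avoid both = 1081575 − 70560 − 223839 + 33600 = 820776.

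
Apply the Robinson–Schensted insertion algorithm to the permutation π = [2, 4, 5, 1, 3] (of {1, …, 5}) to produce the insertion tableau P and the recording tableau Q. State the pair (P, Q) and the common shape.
P = [1, 3, 5] / [2, 4];  Q = [1, 2, 3] / [4, 5];  common shape = (3, 2)

Row-insert the values π_1, π_2, … into P one at a time, bumping the leftmost entry strictly greater than the inserted value down to the next row. The recording tableau Q records, in position (i, j), the step at which that cell was added to P.
  Insert 2 (step 1): P = [2];  Q = [1]
  Insert 4 (step 2): P = [2, 4];  Q = [1, 2]
  Insert 5 (step 3): P = [2, 4, 5];  Q = [1, 2, 3]
  Insert 1 (step 4): P = [1, 4, 5] / [2];  Q = [1, 2, 3] / [4]
  Insert 3 (step 5): P = [1, 3, 5] / [2, 4];  Q = [1, 2, 3] / [4, 5]
Final shape: (3, 2).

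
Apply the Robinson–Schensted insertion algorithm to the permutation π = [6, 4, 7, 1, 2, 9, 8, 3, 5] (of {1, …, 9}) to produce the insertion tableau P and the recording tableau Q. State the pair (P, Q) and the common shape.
P = [1, 2, 3, 5] / [4, 7, 8] / [6, 9];  Q = [1, 3, 6, 9] / [2, 5, 7] / [4, 8];  common shape = (4, 3, 2)

Row-insert the values π_1, π_2, … into P one at a time, bumping the leftmost entry strictly greater than the inserted value down to the next row. The recording tableau Q records, in position (i, j), the step at which that cell was added to P.
  Insert 6 (step 1): P = [6];  Q = [1]
  Insert 4 (step 2): P = [4] / [6];  Q = [1] / [2]
  Insert 7 (step 3): P = [4, 7] / [6];  Q = [1, 3] / [2]
  Insert 1 (step 4): P = [1, 7] / [4] / [6];  Q = [1, 3] / [2] / [4]
  Insert 2 (step 5): P = [1, 2] / [4, 7] / [6];  Q = [1, 3] / [2, 5] / [4]
  Insert 9 (step 6): P = [1, 2, 9] / [4, 7] / [6];  Q = [1, 3, 6] / [2, 5] / [4]
  Insert 8 (step 7): P = [1, 2, 8] / [4, 7, 9] / [6];  Q = [1, 3, 6] / [2, 5, 7] / [4]
  Insert 3 (step 8): P = [1, 2, 3] / [4, 7, 8] / [6, 9];  Q = [1, 3, 6] / [2, 5, 7] / [4, 8]
  Insert 5 (step 9): P = [1, 2, 3, 5] / [4, 7, 8] / [6, 9];  Q = [1, 3, 6, 9] / [2, 5, 7] / [4, 8]
Final shape: (4, 3, 2).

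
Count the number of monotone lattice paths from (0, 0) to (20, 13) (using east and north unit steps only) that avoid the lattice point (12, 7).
Number of paths = 421851276

Total paths from (0, 0) to (20, 13): C(33, 20) = 573166440. Paths through (12, 7): (paths (0, 0) → (12, 7)) × (paths (12, 7) → (20, 13)) = C(19, 12) · C(14, 8) = 50388 · 3003 = 151315164. Avoidance count = 573166440 − 151315164 = 421851276.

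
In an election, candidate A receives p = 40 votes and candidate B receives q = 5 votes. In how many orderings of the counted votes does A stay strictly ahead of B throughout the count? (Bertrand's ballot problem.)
Strict-lead orderings = 950257

Total orderings of the 45 votes with 40 for A: C(45, 40) = 1221759. By the Bertrand ballot formula (Cycle Lemma / reflection principle), the number of orderings in which A is strictly ahead of B throughout is (p − q)/(p + q) · C(p + q, p) = (40 − 5)/(40 + 5) · 1221759 = 950257.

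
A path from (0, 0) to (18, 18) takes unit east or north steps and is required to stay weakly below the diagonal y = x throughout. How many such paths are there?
Number of paths = 477638700

By the reflection principle (André's argument), the number of monotone paths to (18, 18) with n ≤ m that never go above y = x is C(36, 18) − C(36, 19) = 9075135300 − 8597496600 = 477638700.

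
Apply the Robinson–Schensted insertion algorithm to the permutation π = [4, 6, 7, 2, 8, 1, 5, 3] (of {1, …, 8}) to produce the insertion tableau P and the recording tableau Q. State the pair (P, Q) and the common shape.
P = [1, 3, 7, 8] / [2, 5] / [4, 6];  Q = [1, 2, 3, 5] / [4, 7] / [6, 8];  common shape = (4, 2, 2)

Row-insert the values π_1, π_2, … into P one at a time, bumping the leftmost entry strictly greater than the inserted value down to the next row. The recording tableau Q records, in position (i, j), the step at which that cell was added to P.
  Insert 4 (step 1): P = [4];  Q = [1]
  Insert 6 (step 2): P = [4, 6];  Q = [1, 2]
  Insert 7 (step 3): P = [4, 6, 7];  Q = [1, 2, 3]
  Insert 2 (step 4): P = [2, 6, 7] / [4];  Q = [1, 2, 3] / [4]
  Insert 8 (step 5): P = [2, 6, 7, 8] / [4];  Q = [1, 2, 3, 5] / [4]
  Insert 1 (step 6): P = [1, 6, 7, 8] / [2] / [4];  Q = [1, 2, 3, 5] / [4] / [6]
  Insert 5 (step 7): P = [1, 5, 7, 8] / [2, 6] / [4];  Q = [1, 2, 3, 5] / [4, 7] / [6]
  Insert 3 (step 8): P = [1, 3, 7, 8] / [2, 5] / [4, 6];  Q = [1, 2, 3, 5] / [4, 7] / [6, 8]
Final shape: (4, 2, 2).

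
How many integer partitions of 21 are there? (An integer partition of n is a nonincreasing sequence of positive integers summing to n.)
p(21) = 792

Compute p(n) via the recurrence p(n, m) = p(n, m−1) + p(n−m, m), where p(n, m) counts partitions of n with all parts ≤ m and p(n) = p(n, n). The base cases are p(0, m) = 1 and p(n, 0) = 0 for n > 0. Filling the table yields p(21) = 792. (Euler's pentagonal recurrence is an alternative.)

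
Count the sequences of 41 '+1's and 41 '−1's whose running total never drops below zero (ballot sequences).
C_41 = 10113918591637898134020

These ballot sequences are counted by the Catalan number C_n = (1/(n + 1)) · C(2n, n). For n = 41: C_41 = (1/42) · C(82, 41) = 424784580848791721628840/42 = 10113918591637898134020.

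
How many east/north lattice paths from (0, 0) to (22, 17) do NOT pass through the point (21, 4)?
Number of paths = 51020940710

Total paths from (0, 0) to (22, 17): C(39, 22) = 51021117810. Paths through (21, 4): (paths (0, 0) → (21, 4)) × (paths (21, 4) → (22, 17)) = C(25, 21) · C(14, 1) = 12650 · 14 = 177100. Avoidance count = 51021117810 − 177100 = 51020940710.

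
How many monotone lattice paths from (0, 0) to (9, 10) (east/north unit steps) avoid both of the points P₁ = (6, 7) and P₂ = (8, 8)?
Number of paths = 34892

Inclusion–exclusion. Total paths: C(19, 9) = 92378. Through P₁: C(13, 6)·C(6, 3) = 34320. Through P₂: C(16, 8)·C(3, 1) = 38610. Since P₁ is strictly southwest of P₂, a monotone path through both must visit P₁ then P₂; paths through both = C(13, 6)·C(3, 2)·C(3, 1) = 15444. Avoid both = 92378 − 34320 − 38610 + 15444 = 34892.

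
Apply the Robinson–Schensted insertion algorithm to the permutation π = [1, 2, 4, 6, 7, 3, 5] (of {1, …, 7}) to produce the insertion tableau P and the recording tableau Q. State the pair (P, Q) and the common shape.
P = [1, 2, 3, 5, 7] / [4, 6];  Q = [1, 2, 3, 4, 5] / [6, 7];  common shape = (5, 2)

Row-insert the values π_1, π_2, … into P one at a time, bumping the leftmost entry strictly greater than the inserted value down to the next row. The recording tableau Q records, in position (i, j), the step at which that cell was added to P.
  Insert 1 (step 1): P = [1];  Q = [1]
  Insert 2 (step 2): P = [1, 2];  Q = [1, 2]
  Insert 4 (step 3): P = [1, 2, 4];  Q = [1, 2, 3]
  Insert 6 (step 4): P = [1, 2, 4, 6];  Q = [1, 2, 3, 4]
  Insert 7 (step 5): P = [1, 2, 4, 6, 7];  Q = [1, 2, 3, 4, 5]
  Insert 3 (step 6): P = [1, 2, 3, 6, 7] / [4];  Q = [1, 2, 3, 4, 5] / [6]
  Insert 5 (step 7): P = [1, 2, 3, 5, 7] / [4, 6];  Q = [1, 2, 3, 4, 5] / [6, 7]
Final shape: (5, 2).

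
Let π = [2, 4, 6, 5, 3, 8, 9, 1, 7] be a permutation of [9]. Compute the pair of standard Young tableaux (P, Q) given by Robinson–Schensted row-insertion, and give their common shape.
P = [1, 3, 5, 7, 9] / [2, 8] / [4] / [6];  Q = [1, 2, 3, 6, 7] / [4, 9] / [5] / [8];  common shape = (5, 2, 1, 1)

Row-insert the values π_1, π_2, … into P one at a time, bumping the leftmost entry strictly greater than the inserted value down to the next row. The recording tableau Q records, in position (i, j), the step at which that cell was added to P.
  Insert 2 (step 1): P = [2];  Q = [1]
  Insert 4 (step 2): P = [2, 4];  Q = [1, 2]
  Insert 6 (step 3): P = [2, 4, 6];  Q = [1, 2, 3]
  Insert 5 (step 4): P = [2, 4, 5] / [6];  Q = [1, 2, 3] / [4]
  Insert 3 (step 5): P = [2, 3, 5] / [4] / [6];  Q = [1, 2, 3] / [4] / [5]
  Insert 8 (step 6): P = [2, 3, 5, 8] / [4] / [6];  Q = [1, 2, 3, 6] / [4] / [5]
  Insert 9 (step 7): P = [2, 3, 5, 8, 9] / [4] / [6];  Q = [1, 2, 3, 6, 7] / [4] / [5]
  Insert 1 (step 8): P = [1, 3, 5, 8, 9] / [2] / [4] / [6];  Q = [1, 2, 3, 6, 7] / [4] / [5] / [8]
  Insert 7 (step 9): P = [1, 3, 5, 7, 9] / [2, 8] / [4] / [6];  Q = [1, 2, 3, 6, 7] / [4, 9] / [5] / [8]
Final shape: (5, 2, 1, 1).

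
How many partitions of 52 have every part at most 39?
p(52, parts ≤ 39) = 281317

Use the recurrence p(n, m) = p(n, m−1) + p(n−m, m): either the largest part is < m (count p(n, m−1)) or the largest part is exactly m (remove one copy of m, count p(n−m, m)). With p(0, ·) = 1 this gives p(52, parts ≤ 39) = 281317. (By conjugating Young diagrams, this also counts partitions of 52 into at most 39 parts.)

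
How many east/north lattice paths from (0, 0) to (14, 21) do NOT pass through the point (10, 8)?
Number of paths = 2215815360

Total paths from (0, 0) to (14, 21): C(35, 14) = 2319959400. Paths through (10, 8): (paths (0, 0) → (10, 8)) × (paths (10, 8) → (14, 21)) = C(18, 10) · C(17, 4) = 43758 · 2380 = 104144040. Avoidance count = 2319959400 − 104144040 = 2215815360.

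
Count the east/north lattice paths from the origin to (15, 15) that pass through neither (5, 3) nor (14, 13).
Number of paths = 74249948

Inclusion–exclusion. Total paths: C(30, 15) = 155117520. Through P₁: C(8, 5)·C(22, 10) = 36212176. Through P₂: C(27, 14)·C(3, 1) = 60174900. Since P₁ is strictly southwest of P₂, a monotone path through both must visit P₁ then P₂; paths through both = C(8, 5)·C(19, 9)·C(3, 1) = 15519504. Avoid both = 155117520 − 36212176 − 60174900 + 15519504 = 74249948.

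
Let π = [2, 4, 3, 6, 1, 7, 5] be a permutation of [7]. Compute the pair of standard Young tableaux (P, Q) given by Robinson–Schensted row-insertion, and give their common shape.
P = [1, 3, 5, 7] / [2, 6] / [4];  Q = [1, 2, 4, 6] / [3, 7] / [5];  common shape = (4, 2, 1)

Row-insert the values π_1, π_2, … into P one at a time, bumping the leftmost entry strictly greater than the inserted value down to the next row. The recording tableau Q records, in position (i, j), the step at which that cell was added to P.
  Insert 2 (step 1): P = [2];  Q = [1]
  Insert 4 (step 2): P = [2, 4];  Q = [1, 2]
  Insert 3 (step 3): P = [2, 3] / [4];  Q = [1, 2] / [3]
  Insert 6 (step 4): P = [2, 3, 6] / [4];  Q = [1, 2, 4] / [3]
  Insert 1 (step 5): P = [1, 3, 6] / [2] / [4];  Q = [1, 2, 4] / [3] / [5]
  Insert 7 (step 6): P = [1, 3, 6, 7] / [2] / [4];  Q = [1, 2, 4, 6] / [3] / [5]
  Insert 5 (step 7): P = [1, 3, 5, 7] / [2, 6] / [4];  Q = [1, 2, 4, 6] / [3, 7] / [5]
Final shape: (4, 2, 1).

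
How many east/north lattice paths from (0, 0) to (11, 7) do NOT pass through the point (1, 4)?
Number of paths = 30394

Total paths from (0, 0) to (11, 7): C(18, 11) = 31824. Paths through (1, 4): (paths (0, 0) → (1, 4)) × (paths (1, 4) → (11, 7)) = C(5, 1) · C(13, 10) = 5 · 286 = 1430. Avoidance count = 31824 − 1430 = 30394.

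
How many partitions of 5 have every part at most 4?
p(5, parts ≤ 4) = 6

Partitions of 5 with all parts ≤ 4: 4+1, 3+2, 3+1+1, 2+2+1, 2+1+1+1, 1+1+1+1+1. Count = 6.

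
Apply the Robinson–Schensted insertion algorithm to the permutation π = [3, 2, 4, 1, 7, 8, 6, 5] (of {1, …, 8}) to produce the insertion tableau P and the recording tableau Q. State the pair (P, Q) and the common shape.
P = [1, 4, 5, 8] / [2, 6] / [3, 7];  Q = [1, 3, 5, 6] / [2, 7] / [4, 8];  common shape = (4, 2, 2)

Row-insert the values π_1, π_2, … into P one at a time, bumping the leftmost entry strictly greater than the inserted value down to the next row. The recording tableau Q records, in position (i, j), the step at which that cell was added to P.
  Insert 3 (step 1): P = [3];  Q = [1]
  Insert 2 (step 2): P = [2] / [3];  Q = [1] / [2]
  Insert 4 (step 3): P = [2, 4] / [3];  Q = [1, 3] / [2]
  Insert 1 (step 4): P = [1, 4] / [2] / [3];  Q = [1, 3] / [2] / [4]
  Insert 7 (step 5): P = [1, 4, 7] / [2] / [3];  Q = [1, 3, 5] / [2] / [4]
  Insert 8 (step 6): P = [1, 4, 7, 8] / [2] / [3];  Q = [1, 3, 5, 6] / [2] / [4]
  Insert 6 (step 7): P = [1, 4, 6, 8] / [2, 7] / [3];  Q = [1, 3, 5, 6] / [2, 7] / [4]
  Insert 5 (step 8): P = [1, 4, 5, 8] / [2, 6] / [3, 7];  Q = [1, 3, 5, 6] / [2, 7] / [4, 8]
Final shape: (4, 2, 2).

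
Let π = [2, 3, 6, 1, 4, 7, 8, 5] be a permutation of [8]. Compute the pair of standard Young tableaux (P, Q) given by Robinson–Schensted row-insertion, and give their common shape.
P = [1, 3, 4, 5, 8] / [2, 6, 7];  Q = [1, 2, 3, 6, 7] / [4, 5, 8];  common shape = (5, 3)

Row-insert the values π_1, π_2, … into P one at a time, bumping the leftmost entry strictly greater than the inserted value down to the next row. The recording tableau Q records, in position (i, j), the step at which that cell was added to P.
  Insert 2 (step 1): P = [2];  Q = [1]
  Insert 3 (step 2): P = [2, 3];  Q = [1, 2]
  Insert 6 (step 3): P = [2, 3, 6];  Q = [1, 2, 3]
  Insert 1 (step 4): P = [1, 3, 6] / [2];  Q = [1, 2, 3] / [4]
  Insert 4 (step 5): P = [1, 3, 4] / [2, 6];  Q = [1, 2, 3] / [4, 5]
  Insert 7 (step 6): P = [1, 3, 4, 7] / [2, 6];  Q = [1, 2, 3, 6] / [4, 5]
  Insert 8 (step 7): P = [1, 3, 4, 7, 8] / [2, 6];  Q = [1, 2, 3, 6, 7] / [4, 5]
  Insert 5 (step 8): P = [1, 3, 4, 5, 8] / [2, 6, 7];  Q = [1, 2, 3, 6, 7] / [4, 5, 8]
Final shape: (5, 3).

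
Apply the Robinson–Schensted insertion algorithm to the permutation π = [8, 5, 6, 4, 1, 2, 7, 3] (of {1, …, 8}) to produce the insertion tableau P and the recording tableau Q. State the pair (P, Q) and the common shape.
P = [1, 2, 3] / [4, 6, 7] / [5] / [8];  Q = [1, 3, 7] / [2, 6, 8] / [4] / [5];  common shape = (3, 3, 1, 1)

Row-insert the values π_1, π_2, … into P one at a time, bumping the leftmost entry strictly greater than the inserted value down to the next row. The recording tableau Q records, in position (i, j), the step at which that cell was added to P.
  Insert 8 (step 1): P = [8];  Q = [1]
  Insert 5 (step 2): P = [5] / [8];  Q = [1] / [2]
  Insert 6 (step 3): P = [5, 6] / [8];  Q = [1, 3] / [2]
  Insert 4 (step 4): P = [4, 6] / [5] / [8];  Q = [1, 3] / [2] / [4]
  Insert 1 (step 5): P = [1, 6] / [4] / [5] / [8];  Q = [1, 3] / [2] / [4] / [5]
  Insert 2 (step 6): P = [1, 2] / [4, 6] / [5] / [8];  Q = [1, 3] / [2, 6] / [4] / [5]
  Insert 7 (step 7): P = [1, 2, 7] / [4, 6] / [5] / [8];  Q = [1, 3, 7] / [2, 6] / [4] / [5]
  Insert 3 (step 8): P = [1, 2, 3] / [4, 6, 7] / [5] / [8];  Q = [1, 3, 7] / [2, 6, 8] / [4] / [5]
Final shape: (3, 3, 1, 1).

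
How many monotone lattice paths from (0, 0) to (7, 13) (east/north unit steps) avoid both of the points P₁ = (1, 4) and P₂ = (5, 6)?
Number of paths = 38563

Inclusion–exclusion. Total paths: C(20, 7) = 77520. Through P₁: C(5, 1)·C(15, 6) = 25025. Through P₂: C(11, 5)·C(9, 2) = 16632. Since P₁ is strictly southwest of P₂, a monotone path through both must visit P₁ then P₂; paths through both = C(5, 1)·C(6, 4)·C(9, 2) = 2700. Avoid both = 77520 − 25025 − 16632 + 2700 = 38563.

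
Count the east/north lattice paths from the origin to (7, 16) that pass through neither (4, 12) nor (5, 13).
Number of paths = 132177

Inclusion–exclusion. Total paths: C(23, 7) = 245157. Through P₁: C(16, 4)·C(7, 3) = 63700. Through P₂: C(18, 5)·C(5, 2) = 85680. Since P₁ is strictly southwest of P₂, a monotone path through both must visit P₁ then P₂; paths through both = C(16, 4)·C(2, 1)·C(5, 2) = 36400. Avoid both = 245157 − 63700 − 85680 + 36400 = 132177.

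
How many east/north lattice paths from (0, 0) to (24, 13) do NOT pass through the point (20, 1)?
Number of paths = 3562429080

Total paths from (0, 0) to (24, 13): C(37, 24) = 3562467300. Paths through (20, 1): (paths (0, 0) → (20, 1)) × (paths (20, 1) → (24, 13)) = C(21, 20) · C(16, 4) = 21 · 1820 = 38220. Avoidance count = 3562467300 − 38220 = 3562429080.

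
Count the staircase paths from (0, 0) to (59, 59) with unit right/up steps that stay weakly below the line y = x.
C_59 = 405944995127576985730643443367112

These NE paths below the diagonal are counted by the Catalan number C_n = (1/(n + 1)) · C(2n, n). For n = 59: C_59 = (1/60) · C(118, 59) = 24356699707654619143838606602026720/60 = 405944995127576985730643443367112.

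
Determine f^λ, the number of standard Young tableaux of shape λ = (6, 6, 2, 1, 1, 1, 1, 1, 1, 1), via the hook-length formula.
# SYT of shape (6, 6, 2, 1, 1, 1, 1, 1, 1, 1) = 44341440

Hook-length formula: f^λ = n! / Π hook(c), product over all cells c of the Young diagram. For λ = (6, 6, 2, 1, 1, 1, 1, 1, 1, 1), n = 21 boxes. Hook lengths by row (left-to-right, top-to-bottom): [15, 7, 5, 4, 3, 2]; [14, 6, 4, 3, 2, 1]; [9, 1]; [7]; [6]; [5]; [4]; [3]; [2]; [1]. Product of hooks = 1152216576000. So f^λ = 21! / 1152216576000 = 51090942171709440000 / 1152216576000 = 44341440.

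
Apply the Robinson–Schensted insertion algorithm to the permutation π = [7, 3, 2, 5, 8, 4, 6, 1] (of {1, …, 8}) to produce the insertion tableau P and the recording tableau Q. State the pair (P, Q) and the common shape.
P = [1, 4, 6] / [2, 5, 8] / [3] / [7];  Q = [1, 4, 5] / [2, 6, 7] / [3] / [8];  common shape = (3, 3, 1, 1)

Row-insert the values π_1, π_2, … into P one at a time, bumping the leftmost entry strictly greater than the inserted value down to the next row. The recording tableau Q records, in position (i, j), the step at which that cell was added to P.
  Insert 7 (step 1): P = [7];  Q = [1]
  Insert 3 (step 2): P = [3] / [7];  Q = [1] / [2]
  Insert 2 (step 3): P = [2] / [3] / [7];  Q = [1] / [2] / [3]
  Insert 5 (step 4): P = [2, 5] / [3] / [7];  Q = [1, 4] / [2] / [3]
  Insert 8 (step 5): P = [2, 5, 8] / [3] / [7];  Q = [1, 4, 5] / [2] / [3]
  Insert 4 (step 6): P = [2, 4, 8] / [3, 5] / [7];  Q = [1, 4, 5] / [2, 6] / [3]
  Insert 6 (step 7): P = [2, 4, 6] / [3, 5, 8] / [7];  Q = [1, 4, 5] / [2, 6, 7] / [3]
  Insert 1 (step 8): P = [1, 4, 6] / [2, 5, 8] / [3] / [7];  Q = [1, 4, 5] / [2, 6, 7] / [3] / [8]
Final shape: (3, 3, 1, 1).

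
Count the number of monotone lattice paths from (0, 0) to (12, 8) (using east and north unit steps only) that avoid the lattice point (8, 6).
Number of paths = 80925

Total paths from (0, 0) to (12, 8): C(20, 12) = 125970. Paths through (8, 6): (paths (0, 0) → (8, 6)) × (paths (8, 6) → (12, 8)) = C(14, 8) · C(6, 4) = 3003 · 15 = 45045. Avoidance count = 125970 − 45045 = 80925.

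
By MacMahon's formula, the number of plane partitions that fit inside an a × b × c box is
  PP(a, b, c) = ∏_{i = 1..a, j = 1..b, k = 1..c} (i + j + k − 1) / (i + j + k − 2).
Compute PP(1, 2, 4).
PP(1, 2, 4) = 15

Evaluate the triple product over i = 1..1, j = 1..2, k = 1..4. The factors are (2/1) · (3/2) · (4/3) · (5/4) · (3/2) · (4/3) · (5/4) · (6/5). The numerators and denominators telescope so the product is an integer; carrying out the multiplication exactly gives PP(1, 2, 4) = 15.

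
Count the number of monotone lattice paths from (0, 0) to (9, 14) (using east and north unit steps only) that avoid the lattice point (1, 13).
Number of paths = 817064

Total paths from (0, 0) to (9, 14): C(23, 9) = 817190. Paths through (1, 13): (paths (0, 0) → (1, 13)) × (paths (1, 13) → (9, 14)) = C(14, 1) · C(9, 8) = 14 · 9 = 126. Avoidance count = 817190 − 126 = 817064.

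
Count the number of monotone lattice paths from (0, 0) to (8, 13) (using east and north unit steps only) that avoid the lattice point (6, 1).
Number of paths = 202853

Total paths from (0, 0) to (8, 13): C(21, 8) = 203490. Paths through (6, 1): (paths (0, 0) → (6, 1)) × (paths (6, 1) → (8, 13)) = C(7, 6) · C(14, 2) = 7 · 91 = 637. Avoidance count = 203490 − 637 = 202853.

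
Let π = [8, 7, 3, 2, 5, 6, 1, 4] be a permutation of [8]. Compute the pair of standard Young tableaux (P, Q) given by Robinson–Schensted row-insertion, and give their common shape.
P = [1, 4, 6] / [2, 5] / [3] / [7] / [8];  Q = [1, 5, 6] / [2, 8] / [3] / [4] / [7];  common shape = (3, 2, 1, 1, 1)

Row-insert the values π_1, π_2, … into P one at a time, bumping the leftmost entry strictly greater than the inserted value down to the next row. The recording tableau Q records, in position (i, j), the step at which that cell was added to P.
  Insert 8 (step 1): P = [8];  Q = [1]
  Insert 7 (step 2): P = [7] / [8];  Q = [1] / [2]
  Insert 3 (step 3): P = [3] / [7] / [8];  Q = [1] / [2] / [3]
  Insert 2 (step 4): P = [2] / [3] / [7] / [8];  Q = [1] / [2] / [3] / [4]
  Insert 5 (step 5): P = [2, 5] / [3] / [7] / [8];  Q = [1, 5] / [2] / [3] / [4]
  Insert 6 (step 6): P = [2, 5, 6] / [3] / [7] / [8];  Q = [1, 5, 6] / [2] / [3] / [4]
  Insert 1 (step 7): P = [1, 5, 6] / [2] / [3] / [7] / [8];  Q = [1, 5, 6] / [2] / [3] / [4] / [7]
  Insert 4 (step 8): P = [1, 4, 6] / [2, 5] / [3] / [7] / [8];  Q = [1, 5, 6] / [2, 8] / [3] / [4] / [7]
Final shape: (3, 2, 1, 1, 1).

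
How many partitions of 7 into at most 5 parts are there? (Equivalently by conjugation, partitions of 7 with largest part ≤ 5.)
p(7, parts ≤ 5) = 13

Partitions of 7 with all parts ≤ 5: 5+2, 5+1+1, 4+3, 4+2+1, 4+1+1+1, 3+3+1, 3+2+2, 3+2+1+1, 3+1+1+1+1, 2+2+2+1, 2+2+1+1+1, 2+1+1+1+1+1, 1+1+1+1+1+1+1. Count = 13.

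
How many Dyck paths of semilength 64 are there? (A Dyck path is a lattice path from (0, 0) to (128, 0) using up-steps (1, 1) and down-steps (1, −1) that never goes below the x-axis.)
C_64 = 368479169875816659479009042713546950

These Dyck paths are counted by the Catalan number C_n = (1/(n + 1)) · C(2n, n). For n = 64: C_64 = (1/65) · C(128, 64) = 23951146041928082866135587776380551750/65 = 368479169875816659479009042713546950.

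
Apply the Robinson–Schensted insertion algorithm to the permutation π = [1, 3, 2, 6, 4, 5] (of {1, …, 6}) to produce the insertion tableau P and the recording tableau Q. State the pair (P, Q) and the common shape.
P = [1, 2, 4, 5] / [3, 6];  Q = [1, 2, 4, 6] / [3, 5];  common shape = (4, 2)

Row-insert the values π_1, π_2, … into P one at a time, bumping the leftmost entry strictly greater than the inserted value down to the next row. The recording tableau Q records, in position (i, j), the step at which that cell was added to P.
  Insert 1 (step 1): P = [1];  Q = [1]
  Insert 3 (step 2): P = [1, 3];  Q = [1, 2]
  Insert 2 (step 3): P = [1, 2] / [3];  Q = [1, 2] / [3]
  Insert 6 (step 4): P = [1, 2, 6] / [3];  Q = [1, 2, 4] / [3]
  Insert 4 (step 5): P = [1, 2, 4] / [3, 6];  Q = [1, 2, 4] / [3, 5]
  Insert 5 (step 6): P = [1, 2, 4, 5] / [3, 6];  Q = [1, 2, 4, 6] / [3, 5]
Final shape: (4, 2).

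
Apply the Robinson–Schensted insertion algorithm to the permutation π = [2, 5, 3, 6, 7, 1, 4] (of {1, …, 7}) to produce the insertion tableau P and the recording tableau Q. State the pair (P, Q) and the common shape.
P = [1, 3, 4, 7] / [2, 6] / [5];  Q = [1, 2, 4, 5] / [3, 7] / [6];  common shape = (4, 2, 1)

Row-insert the values π_1, π_2, … into P one at a time, bumping the leftmost entry strictly greater than the inserted value down to the next row. The recording tableau Q records, in position (i, j), the step at which that cell was added to P.
  Insert 2 (step 1): P = [2];  Q = [1]
  Insert 5 (step 2): P = [2, 5];  Q = [1, 2]
  Insert 3 (step 3): P = [2, 3] / [5];  Q = [1, 2] / [3]
  Insert 6 (step 4): P = [2, 3, 6] / [5];  Q = [1, 2, 4] / [3]
  Insert 7 (step 5): P = [2, 3, 6, 7] / [5];  Q = [1, 2, 4, 5] / [3]
  Insert 1 (step 6): P = [1, 3, 6, 7] / [2] / [5];  Q = [1, 2, 4, 5] / [3] / [6]
  Insert 4 (step 7): P = [1, 3, 4, 7] / [2, 6] / [5];  Q = [1, 2, 4, 5] / [3, 7] / [6]
Final shape: (4, 2, 1).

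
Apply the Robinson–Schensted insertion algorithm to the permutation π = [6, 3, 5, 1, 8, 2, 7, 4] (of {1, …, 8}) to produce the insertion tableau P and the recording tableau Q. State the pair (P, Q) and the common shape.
P = [1, 2, 4] / [3, 5, 7] / [6, 8];  Q = [1, 3, 5] / [2, 6, 7] / [4, 8];  common shape = (3, 3, 2)

Row-insert the values π_1, π_2, … into P one at a time, bumping the leftmost entry strictly greater than the inserted value down to the next row. The recording tableau Q records, in position (i, j), the step at which that cell was added to P.
  Insert 6 (step 1): P = [6];  Q = [1]
  Insert 3 (step 2): P = [3] / [6];  Q = [1] / [2]
  Insert 5 (step 3): P = [3, 5] / [6];  Q = [1, 3] / [2]
  Insert 1 (step 4): P = [1, 5] / [3] / [6];  Q = [1, 3] / [2] / [4]
  Insert 8 (step 5): P = [1, 5, 8] / [3] / [6];  Q = [1, 3, 5] / [2] / [4]
  Insert 2 (step 6): P = [1, 2, 8] / [3, 5] / [6];  Q = [1, 3, 5] / [2, 6] / [4]
  Insert 7 (step 7): P = [1, 2, 7] / [3, 5, 8] / [6];  Q = [1, 3, 5] / [2, 6, 7] / [4]
  Insert 4 (step 8): P = [1, 2, 4] / [3, 5, 7] / [6, 8];  Q = [1, 3, 5] / [2, 6, 7] / [4, 8]
Final shape: (3, 3, 2).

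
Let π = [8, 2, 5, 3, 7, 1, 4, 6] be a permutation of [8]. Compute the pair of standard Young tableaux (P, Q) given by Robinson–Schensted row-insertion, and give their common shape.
P = [1, 3, 4, 6] / [2, 7] / [5] / [8];  Q = [1, 3, 5, 8] / [2, 7] / [4] / [6];  common shape = (4, 2, 1, 1)

Row-insert the values π_1, π_2, … into P one at a time, bumping the leftmost entry strictly greater than the inserted value down to the next row. The recording tableau Q records, in position (i, j), the step at which that cell was added to P.
  Insert 8 (step 1): P = [8];  Q = [1]
  Insert 2 (step 2): P = [2] / [8];  Q = [1] / [2]
  Insert 5 (step 3): P = [2, 5] / [8];  Q = [1, 3] / [2]
  Insert 3 (step 4): P = [2, 3] / [5] / [8];  Q = [1, 3] / [2] / [4]
  Insert 7 (step 5): P = [2, 3, 7] / [5] / [8];  Q = [1, 3, 5] / [2] / [4]
  Insert 1 (step 6): P = [1, 3, 7] / [2] / [5] / [8];  Q = [1, 3, 5] / [2] / [4] / [6]
  Insert 4 (step 7): P = [1, 3, 4] / [2, 7] / [5] / [8];  Q = [1, 3, 5] / [2, 7] / [4] / [6]
  Insert 6 (step 8): P = [1, 3, 4, 6] / [2, 7] / [5] / [8];  Q = [1, 3, 5, 8] / [2, 7] / [4] / [6]
Final shape: (4, 2, 1, 1).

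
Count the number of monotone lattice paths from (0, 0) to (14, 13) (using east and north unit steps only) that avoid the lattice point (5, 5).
Number of paths = 13932180

Total paths from (0, 0) to (14, 13): C(27, 14) = 20058300. Paths through (5, 5): (paths (0, 0) → (5, 5)) × (paths (5, 5) → (14, 13)) = C(10, 5) · C(17, 9) = 252 · 24310 = 6126120. Avoidance count = 20058300 − 6126120 = 13932180.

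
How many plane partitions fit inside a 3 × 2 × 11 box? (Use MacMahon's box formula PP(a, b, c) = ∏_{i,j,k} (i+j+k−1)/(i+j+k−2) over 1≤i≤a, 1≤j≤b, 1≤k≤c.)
PP(3, 2, 11) = 41405

Evaluate the triple product over i = 1..3, j = 1..2, k = 1..11. The factors are (2/1) · (3/2) · (4/3) · (5/4) · (6/5) · (7/6) · (8/7) · (9/8) · … (66 factors total). The numerators and denominators telescope so the product is an integer; carrying out the multiplication exactly gives PP(3, 2, 11) = 41405.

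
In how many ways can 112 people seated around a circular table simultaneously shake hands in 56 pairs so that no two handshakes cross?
C_56 = 6852456927844873497549658464312

These noncrossing handshakes are counted by the Catalan number C_n = (1/(n + 1)) · C(2n, n). For n = 56: C_56 = (1/57) · C(112, 56) = 390590044887157789360330532465784/57 = 6852456927844873497549658464312.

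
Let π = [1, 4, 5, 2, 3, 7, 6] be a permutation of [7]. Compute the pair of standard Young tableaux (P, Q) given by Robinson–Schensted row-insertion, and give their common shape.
P = [1, 2, 3, 6] / [4, 5, 7];  Q = [1, 2, 3, 6] / [4, 5, 7];  common shape = (4, 3)

Row-insert the values π_1, π_2, … into P one at a time, bumping the leftmost entry strictly greater than the inserted value down to the next row. The recording tableau Q records, in position (i, j), the step at which that cell was added to P.
  Insert 1 (step 1): P = [1];  Q = [1]
  Insert 4 (step 2): P = [1, 4];  Q = [1, 2]
  Insert 5 (step 3): P = [1, 4, 5];  Q = [1, 2, 3]
  Insert 2 (step 4): P = [1, 2, 5] / [4];  Q = [1, 2, 3] / [4]
  Insert 3 (step 5): P = [1, 2, 3] / [4, 5];  Q = [1, 2, 3] / [4, 5]
  Insert 7 (step 6): P = [1, 2, 3, 7] / [4, 5];  Q = [1, 2, 3, 6] / [4, 5]
  Insert 6 (step 7): P = [1, 2, 3, 6] / [4, 5, 7];  Q = [1, 2, 3, 6] / [4, 5, 7]
Final shape: (4, 3).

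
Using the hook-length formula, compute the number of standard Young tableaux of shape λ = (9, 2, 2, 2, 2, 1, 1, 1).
# SYT of shape (9, 2, 2, 2, 2, 1, 1, 1) = 10392525

Hook-length formula: f^λ = n! / Π hook(c), product over all cells c of the Young diagram. For λ = (9, 2, 2, 2, 2, 1, 1, 1), n = 20 boxes. Hook lengths by row (left-to-right, top-to-bottom): [16, 12, 7, 6, 5, 4, 3, 2, 1]; [8, 4]; [7, 3]; [6, 2]; [5, 1]; [3]; [2]; [1]. Product of hooks = 234101145600. So f^λ = 20! / 234101145600 = 2432902008176640000 / 234101145600 = 10392525.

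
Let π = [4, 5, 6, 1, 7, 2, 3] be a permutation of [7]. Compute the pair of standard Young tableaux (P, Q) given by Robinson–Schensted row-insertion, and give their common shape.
P = [1, 2, 3, 7] / [4, 5, 6];  Q = [1, 2, 3, 5] / [4, 6, 7];  common shape = (4, 3)

Row-insert the values π_1, π_2, … into P one at a time, bumping the leftmost entry strictly greater than the inserted value down to the next row. The recording tableau Q records, in position (i, j), the step at which that cell was added to P.
  Insert 4 (step 1): P = [4];  Q = [1]
  Insert 5 (step 2): P = [4, 5];  Q = [1, 2]
  Insert 6 (step 3): P = [4, 5, 6];  Q = [1, 2, 3]
  Insert 1 (step 4): P = [1, 5, 6] / [4];  Q = [1, 2, 3] / [4]
  Insert 7 (step 5): P = [1, 5, 6, 7] / [4];  Q = [1, 2, 3, 5] / [4]
  Insert 2 (step 6): P = [1, 2, 6, 7] / [4, 5];  Q = [1, 2, 3, 5] / [4, 6]
  Insert 3 (step 7): P = [1, 2, 3, 7] / [4, 5, 6];  Q = [1, 2, 3, 5] / [4, 6, 7]
Final shape: (4, 3).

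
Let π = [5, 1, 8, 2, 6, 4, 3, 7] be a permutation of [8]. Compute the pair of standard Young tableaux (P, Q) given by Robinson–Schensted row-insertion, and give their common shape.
P = [1, 2, 3, 7] / [4, 6] / [5] / [8];  Q = [1, 3, 5, 8] / [2, 4] / [6] / [7];  common shape = (4, 2, 1, 1)

Row-insert the values π_1, π_2, … into P one at a time, bumping the leftmost entry strictly greater than the inserted value down to the next row. The recording tableau Q records, in position (i, j), the step at which that cell was added to P.
  Insert 5 (step 1): P = [5];  Q = [1]
  Insert 1 (step 2): P = [1] / [5];  Q = [1] / [2]
  Insert 8 (step 3): P = [1, 8] / [5];  Q = [1, 3] / [2]
  Insert 2 (step 4): P = [1, 2] / [5, 8];  Q = [1, 3] / [2, 4]
  Insert 6 (step 5): P = [1, 2, 6] / [5, 8];  Q = [1, 3, 5] / [2, 4]
  Insert 4 (step 6): P = [1, 2, 4] / [5, 6] / [8];  Q = [1, 3, 5] / [2, 4] / [6]
  Insert 3 (step 7): P = [1, 2, 3] / [4, 6] / [5] / [8];  Q = [1, 3, 5] / [2, 4] / [6] / [7]
  Insert 7 (step 8): P = [1, 2, 3, 7] / [4, 6] / [5] / [8];  Q = [1, 3, 5, 8] / [2, 4] / [6] / [7]
Final shape: (4, 2, 1, 1).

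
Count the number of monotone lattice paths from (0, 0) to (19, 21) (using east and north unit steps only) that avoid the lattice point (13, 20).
Number of paths = 127270243320

Total paths from (0, 0) to (19, 21): C(40, 19) = 131282408400. Paths through (13, 20): (paths (0, 0) → (13, 20)) × (paths (13, 20) → (19, 21)) = C(33, 13) · C(7, 6) = 573166440 · 7 = 4012165080. Avoidance count = 131282408400 − 4012165080 = 127270243320.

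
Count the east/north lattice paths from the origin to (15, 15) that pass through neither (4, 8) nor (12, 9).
Number of paths = 115048740

Inclusion–exclusion. Total paths: C(30, 15) = 155117520. Through P₁: C(12, 4)·C(18, 11) = 15752880. Through P₂: C(21, 12)·C(9, 3) = 24690120. Since P₁ is strictly southwest of P₂, a monotone path through both must visit P₁ then P₂; paths through both = C(12, 4)·C(9, 8)·C(9, 3) = 374220. Avoid both = 155117520 − 15752880 − 24690120 + 374220 = 115048740.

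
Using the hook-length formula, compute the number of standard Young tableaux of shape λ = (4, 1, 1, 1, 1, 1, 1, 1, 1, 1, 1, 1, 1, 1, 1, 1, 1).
# SYT of shape (4, 1, 1, 1, 1, 1, 1, 1, 1, 1, 1, 1, 1, 1, 1, 1, 1) = 969

Hook-length formula: f^λ = n! / Π hook(c), product over all cells c of the Young diagram. For λ = (4, 1, 1, 1, 1, 1, 1, 1, 1, 1, 1, 1, 1, 1, 1, 1, 1), n = 20 boxes. Hook lengths by row (left-to-right, top-to-bottom): [20, 3, 2, 1]; [16]; [15]; [14]; [13]; [12]; [11]; [10]; [9]; [8]; [7]; [6]; [5]; [4]; [3]; [2]; [1]. Product of hooks = 2510734786560000. So f^λ = 20! / 2510734786560000 = 2432902008176640000 / 2510734786560000 = 969.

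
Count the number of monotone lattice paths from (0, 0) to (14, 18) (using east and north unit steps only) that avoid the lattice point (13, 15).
Number of paths = 321666960

Total paths from (0, 0) to (14, 18): C(32, 14) = 471435600. Paths through (13, 15): (paths (0, 0) → (13, 15)) × (paths (13, 15) → (14, 18)) = C(28, 13) · C(4, 1) = 37442160 · 4 = 149768640. Avoidance count = 471435600 − 149768640 = 321666960.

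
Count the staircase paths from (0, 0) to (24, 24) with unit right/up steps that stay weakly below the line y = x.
C_24 = 1289904147324

These NE paths below the diagonal are counted by the Catalan number C_n = (1/(n + 1)) · C(2n, n). For n = 24: C_24 = (1/25) · C(48, 24) = 32247603683100/25 = 1289904147324.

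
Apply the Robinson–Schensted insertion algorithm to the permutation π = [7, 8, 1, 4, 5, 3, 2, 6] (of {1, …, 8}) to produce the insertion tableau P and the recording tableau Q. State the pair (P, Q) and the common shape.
P = [1, 2, 5, 6] / [3, 8] / [4] / [7];  Q = [1, 2, 5, 8] / [3, 4] / [6] / [7];  common shape = (4, 2, 1, 1)

Row-insert the values π_1, π_2, … into P one at a time, bumping the leftmost entry strictly greater than the inserted value down to the next row. The recording tableau Q records, in position (i, j), the step at which that cell was added to P.
  Insert 7 (step 1): P = [7];  Q = [1]
  Insert 8 (step 2): P = [7, 8];  Q = [1, 2]
  Insert 1 (step 3): P = [1, 8] / [7];  Q = [1, 2] / [3]
  Insert 4 (step 4): P = [1, 4] / [7, 8];  Q = [1, 2] / [3, 4]
  Insert 5 (step 5): P = [1, 4, 5] / [7, 8];  Q = [1, 2, 5] / [3, 4]
  Insert 3 (step 6): P = [1, 3, 5] / [4, 8] / [7];  Q = [1, 2, 5] / [3, 4] / [6]
  Insert 2 (step 7): P = [1, 2, 5] / [3, 8] / [4] / [7];  Q = [1, 2, 5] / [3, 4] / [6] / [7]
  Insert 6 (step 8): P = [1, 2, 5, 6] / [3, 8] / [4] / [7];  Q = [1, 2, 5, 8] / [3, 4] / [6] / [7]
Final shape: (4, 2, 1, 1).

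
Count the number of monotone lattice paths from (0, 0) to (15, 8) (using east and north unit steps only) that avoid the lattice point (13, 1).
Number of paths = 489810

Total paths from (0, 0) to (15, 8): C(23, 15) = 490314. Paths through (13, 1): (paths (0, 0) → (13, 1)) × (paths (13, 1) → (15, 8)) = C(14, 13) · C(9, 2) = 14 · 36 = 504. Avoidance count = 490314 − 504 = 489810.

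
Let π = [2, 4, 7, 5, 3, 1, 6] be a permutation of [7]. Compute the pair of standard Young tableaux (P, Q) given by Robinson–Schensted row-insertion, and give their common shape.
P = [1, 3, 5, 6] / [2] / [4] / [7];  Q = [1, 2, 3, 7] / [4] / [5] / [6];  common shape = (4, 1, 1, 1)

Row-insert the values π_1, π_2, … into P one at a time, bumping the leftmost entry strictly greater than the inserted value down to the next row. The recording tableau Q records, in position (i, j), the step at which that cell was added to P.
  Insert 2 (step 1): P = [2];  Q = [1]
  Insert 4 (step 2): P = [2, 4];  Q = [1, 2]
  Insert 7 (step 3): P = [2, 4, 7];  Q = [1, 2, 3]
  Insert 5 (step 4): P = [2, 4, 5] / [7];  Q = [1, 2, 3] / [4]
  Insert 3 (step 5): P = [2, 3, 5] / [4] / [7];  Q = [1, 2, 3] / [4] / [5]
  Insert 1 (step 6): P = [1, 3, 5] / [2] / [4] / [7];  Q = [1, 2, 3] / [4] / [5] / [6]
  Insert 6 (step 7): P = [1, 3, 5, 6] / [2] / [4] / [7];  Q = [1, 2, 3, 7] / [4] / [5] / [6]
Final shape: (4, 1, 1, 1).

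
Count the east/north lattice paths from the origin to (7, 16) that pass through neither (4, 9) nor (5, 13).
Number of paths = 109427

Inclusion–exclusion. Total paths: C(23, 7) = 245157. Through P₁: C(13, 4)·C(10, 3) = 85800. Through P₂: C(18, 5)·C(5, 2) = 85680. Since P₁ is strictly southwest of P₂, a monotone path through both must visit P₁ then P₂; paths through both = C(13, 4)·C(5, 1)·C(5, 2) = 35750. Avoid both = 245157 − 85800 − 85680 + 35750 = 109427.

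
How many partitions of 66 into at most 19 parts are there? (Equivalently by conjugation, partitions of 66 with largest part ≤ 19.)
p(66, parts ≤ 19) = 1700603

Use the recurrence p(n, m) = p(n, m−1) + p(n−m, m): either the largest part is < m (count p(n, m−1)) or the largest part is exactly m (remove one copy of m, count p(n−m, m)). With p(0, ·) = 1 this gives p(66, parts ≤ 19) = 1700603. (By conjugating Young diagrams, this also counts partitions of 66 into at most 19 parts.)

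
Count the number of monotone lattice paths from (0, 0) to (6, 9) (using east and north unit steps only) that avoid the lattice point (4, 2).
Number of paths = 4465

Total paths from (0, 0) to (6, 9): C(15, 6) = 5005. Paths through (4, 2): (paths (0, 0) → (4, 2)) × (paths (4, 2) → (6, 9)) = C(6, 4) · C(9, 2) = 15 · 36 = 540. Avoidance count = 5005 − 540 = 4465.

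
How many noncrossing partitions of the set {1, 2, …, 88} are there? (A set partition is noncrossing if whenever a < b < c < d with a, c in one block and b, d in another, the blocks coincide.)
C_88 = 64633260585762914370496637486146181462681535261000

These noncrossing partitions are counted by the Catalan number C_n = (1/(n + 1)) · C(2n, n). For n = 88: C_88 = (1/89) · C(176, 88) = 5752360192132899378974200736267010150178656638229000/89 = 64633260585762914370496637486146181462681535261000.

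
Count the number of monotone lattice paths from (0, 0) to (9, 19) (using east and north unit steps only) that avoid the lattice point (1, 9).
Number of paths = 6469320

Total paths from (0, 0) to (9, 19): C(28, 9) = 6906900. Paths through (1, 9): (paths (0, 0) → (1, 9)) × (paths (1, 9) → (9, 19)) = C(10, 1) · C(18, 8) = 10 · 43758 = 437580. Avoidance count = 6906900 − 437580 = 6469320.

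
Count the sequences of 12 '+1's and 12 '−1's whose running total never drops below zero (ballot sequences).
C_12 = 208012

These ballot sequences are counted by the Catalan number C_n = (1/(n + 1)) · C(2n, n). For n = 12: C_12 = (1/13) · C(24, 12) = 2704156/13 = 208012.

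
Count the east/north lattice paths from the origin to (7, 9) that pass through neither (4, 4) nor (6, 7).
Number of paths = 4472

Inclusion–exclusion. Total paths: C(16, 7) = 11440. Through P₁: C(8, 4)·C(8, 3) = 3920. Through P₂: C(13, 6)·C(3, 1) = 5148. Since P₁ is strictly southwest of P₂, a monotone path through both must visit P₁ then P₂; paths through both = C(8, 4)·C(5, 2)·C(3, 1) = 2100. Avoid both = 11440 − 3920 − 5148 + 2100 = 4472.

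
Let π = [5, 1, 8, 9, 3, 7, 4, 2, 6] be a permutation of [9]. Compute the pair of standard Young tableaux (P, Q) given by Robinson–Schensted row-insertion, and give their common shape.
P = [1, 2, 4, 6] / [3, 7, 9] / [5] / [8];  Q = [1, 3, 4, 9] / [2, 5, 6] / [7] / [8];  common shape = (4, 3, 1, 1)

Row-insert the values π_1, π_2, … into P one at a time, bumping the leftmost entry strictly greater than the inserted value down to the next row. The recording tableau Q records, in position (i, j), the step at which that cell was added to P.
  Insert 5 (step 1): P = [5];  Q = [1]
  Insert 1 (step 2): P = [1] / [5];  Q = [1] / [2]
  Insert 8 (step 3): P = [1, 8] / [5];  Q = [1, 3] / [2]
  Insert 9 (step 4): P = [1, 8, 9] / [5];  Q = [1, 3, 4] / [2]
  Insert 3 (step 5): P = [1, 3, 9] / [5, 8];  Q = [1, 3, 4] / [2, 5]
  Insert 7 (step 6): P = [1, 3, 7] / [5, 8, 9];  Q = [1, 3, 4] / [2, 5, 6]
  Insert 4 (step 7): P = [1, 3, 4] / [5, 7, 9] / [8];  Q = [1, 3, 4] / [2, 5, 6] / [7]
  Insert 2 (step 8): P = [1, 2, 4] / [3, 7, 9] / [5] / [8];  Q = [1, 3, 4] / [2, 5, 6] / [7] / [8]
  Insert 6 (step 9): P = [1, 2, 4, 6] / [3, 7, 9] / [5] / [8];  Q = [1, 3, 4, 9] / [2, 5, 6] / [7] / [8]
Final shape: (4, 3, 1, 1).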